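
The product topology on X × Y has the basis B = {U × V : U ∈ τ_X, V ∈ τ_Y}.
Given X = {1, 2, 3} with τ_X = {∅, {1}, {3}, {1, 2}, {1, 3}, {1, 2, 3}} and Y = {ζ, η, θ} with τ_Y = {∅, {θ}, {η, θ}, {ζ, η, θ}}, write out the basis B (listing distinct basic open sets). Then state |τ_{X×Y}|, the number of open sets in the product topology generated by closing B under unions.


Basis B = {∅ × ∅, {1} × {θ}, {3} × {θ}, {1} × {η, θ}, {1, 2} × {θ}, {1, 3} × {θ}, {3} × {η, θ}, {1} × {ζ, η, θ}, {1, 2, 3} × {θ}, {3} × {ζ, η, θ}, {1, 2} × {η, θ}, {1, 3} × {η, θ}, {1, 2} × {ζ, η, θ}, {1, 3} × {ζ, η, θ}, {1, 2, 3} × {η, θ}, {1, 2, 3} × {ζ, η, θ}}; |τ_{X×Y}| = 40.

Enumerate products U × V with U ∈ τ_X, V ∈ τ_Y (deduplicated):
  ∅ × ∅ = {} (∅)
  {1} × {θ} = {(1,θ)}
  {3} × {θ} = {(3,θ)}
  {1} × {η, θ} = {(1,η), (1,θ)}
  {1, 2} × {θ} = {(1,θ), (2,θ)}
  {1, 3} × {θ} = {(1,θ), (3,θ)}
  {3} × {η, θ} = {(3,η), (3,θ)}
  {1} × {ζ, η, θ} = {(1,ζ), (1,η), (1,θ)}
  {1, 2, 3} × {θ} = {(1,θ), (2,θ), (3,θ)}
  {3} × {ζ, η, θ} = {(3,ζ), (3,η), (3,θ)}
  {1, 2} × {η, θ} = {(1,η), (1,θ), (2,η), (2,θ)}
  {1, 3} × {η, θ} = {(1,η), (1,θ), (3,η), (3,θ)}
  {1, 2} × {ζ, η, θ} = {(1,ζ), (1,η), (1,θ), (2,ζ), (2,η), (2,θ)}
  {1, 3} × {ζ, η, θ} = {(1,ζ), (1,η), (1,θ), (3,ζ), (3,η), (3,θ)}
  {1, 2, 3} × {η, θ} = {(1,η), (1,θ), (2,η), (2,θ), (3,η), (3,θ)}
  {1, 2, 3} × {ζ, η, θ} = {(1,ζ), (1,η), (1,θ), (2,ζ), (2,η), (2,θ), (3,ζ), (3,η), (3,θ)}
These 16 distinct sets form the basis B.
Close under arbitrary unions to get τ_{X×Y}; counting gives |τ_{X×Y}| = 40.


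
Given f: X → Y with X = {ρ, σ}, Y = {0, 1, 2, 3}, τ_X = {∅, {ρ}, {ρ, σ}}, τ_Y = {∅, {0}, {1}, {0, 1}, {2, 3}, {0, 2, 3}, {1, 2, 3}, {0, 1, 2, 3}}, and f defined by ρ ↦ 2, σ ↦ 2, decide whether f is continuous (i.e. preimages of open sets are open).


f IS continuous.

Compute f^{-1}(U) for each U ∈ τ_Y:
  U = ∅: f^{-1}(U) = ∅ ∈ τ_X ✓.
  U = {0}: f^{-1}(U) = ∅ ∈ τ_X ✓.
  U = {1}: f^{-1}(U) = ∅ ∈ τ_X ✓.
  U = {0, 1}: f^{-1}(U) = ∅ ∈ τ_X ✓.
  U = {2, 3}: f^{-1}(U) = {ρ, σ} ∈ τ_X ✓.
  U = {0, 2, 3}: f^{-1}(U) = {ρ, σ} ∈ τ_X ✓.
  U = {1, 2, 3}: f^{-1}(U) = {ρ, σ} ∈ τ_X ✓.
  U = {0, 1, 2, 3}: f^{-1}(U) = {ρ, σ} ∈ τ_X ✓.
Every preimage lies in τ_X, so f IS continuous.


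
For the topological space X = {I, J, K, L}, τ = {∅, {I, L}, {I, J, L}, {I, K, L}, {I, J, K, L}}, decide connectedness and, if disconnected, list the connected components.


(X, τ) is connected.

Find clopen sets (U ∈ τ with X ∖ U ∈ τ):
  U = ∅, X ∖ U = {I, J, K, L} — both open, so U is clopen.
  U = {I, J, K, L}, X ∖ U = ∅ — both open, so U is clopen.
Only trivial clopens (∅ and X) exist, so (X, τ) is connected.
Compute connected components by grouping points that agree on all clopens:
  component: {I, J, K, L}


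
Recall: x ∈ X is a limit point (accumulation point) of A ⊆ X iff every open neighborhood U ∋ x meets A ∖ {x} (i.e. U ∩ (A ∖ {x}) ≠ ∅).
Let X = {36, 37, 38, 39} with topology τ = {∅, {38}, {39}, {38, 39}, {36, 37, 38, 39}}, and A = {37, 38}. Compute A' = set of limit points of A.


A' = {36, 37}

For each x ∈ X, list the open sets U ∈ τ with x ∈ U, then check whether U ∩ (A ∖ {x}) ≠ ∅ for every such U.
  x = 36: opens ∋ x are {36, 37, 38, 39}; each meets A ∖ {36}, so x IS a limit point.
  x = 37: opens ∋ x are {36, 37, 38, 39}; each meets A ∖ {37}, so x IS a limit point.
  x = 38: open {38} ∋ x has {38} ∩ (A ∖ {38}) = ∅, so x is NOT a limit point.
  x = 39: open {39} ∋ x has {39} ∩ (A ∖ {39}) = ∅, so x is NOT a limit point.
Collecting: A' = {36, 37}.


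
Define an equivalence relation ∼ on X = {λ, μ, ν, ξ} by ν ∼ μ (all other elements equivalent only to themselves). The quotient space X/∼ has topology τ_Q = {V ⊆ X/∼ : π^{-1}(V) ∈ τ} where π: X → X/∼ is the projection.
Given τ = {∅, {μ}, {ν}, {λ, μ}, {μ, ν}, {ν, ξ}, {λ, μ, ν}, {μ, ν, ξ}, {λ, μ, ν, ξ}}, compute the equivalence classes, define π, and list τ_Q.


X/∼ = {[λ], [μ=ν], [ξ]}; |τ_Q| = 5.

Equivalence classes: [λ], [μ=ν], [ξ].
Quotient map π: X → X/∼ sends λ ↦ [λ], μ ↦ [μ=ν], ν ↦ [μ=ν], ξ ↦ [ξ].
For each subset V ⊆ X/∼, compute π^{-1}(V) ⊆ X and check whether π^{-1}(V) ∈ τ. V is open in τ_Q iff π^{-1}(V) ∈ τ.
  V = {}: π^{-1}(V) = ∅ ∈ τ ✓.
  V = {[λ]}: π^{-1}(V) = {λ} ∉ τ ✗.
  V = {[μ=ν]}: π^{-1}(V) = {μ, ν} ∈ τ ✓.
  V = {[λ], [μ=ν]}: π^{-1}(V) = {λ, μ, ν} ∈ τ ✓.
  V = {[ξ]}: π^{-1}(V) = {ξ} ∉ τ ✗.
  V = {[λ], [ξ]}: π^{-1}(V) = {λ, ξ} ∉ τ ✗.
  V = {[μ=ν], [ξ]}: π^{-1}(V) = {μ, ν, ξ} ∈ τ ✓.
  V = {[λ], [μ=ν], [ξ]}: π^{-1}(V) = {λ, μ, ν, ξ} ∈ τ ✓.
Open sets in the quotient: τ_Q = {{}, {[μ=ν]}, {[λ], [μ=ν]}, {[μ=ν], [ξ]}, {[λ], [μ=ν], [ξ]}} (5 elements).


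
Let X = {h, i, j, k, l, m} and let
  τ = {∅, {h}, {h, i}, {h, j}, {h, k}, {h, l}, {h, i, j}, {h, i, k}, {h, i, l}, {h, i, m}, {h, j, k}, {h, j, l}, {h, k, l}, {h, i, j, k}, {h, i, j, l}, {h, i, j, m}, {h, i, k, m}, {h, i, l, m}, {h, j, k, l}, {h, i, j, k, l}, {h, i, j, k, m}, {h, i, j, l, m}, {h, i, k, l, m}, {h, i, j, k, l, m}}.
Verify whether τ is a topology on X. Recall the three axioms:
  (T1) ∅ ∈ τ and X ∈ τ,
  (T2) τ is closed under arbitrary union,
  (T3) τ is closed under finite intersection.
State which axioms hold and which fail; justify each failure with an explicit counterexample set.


τ is NOT a topology on X.

Axiom (T1): ∅ ∈ τ? Yes; X ∈ τ? Yes.
Axiom (T2/T3): check pairwise unions and intersections of members of τ.
Counterexample for (T2): {h, i} ∪ {h, k, l} = {h, i, k, l} ∉ τ. Therefore τ is NOT a topology.


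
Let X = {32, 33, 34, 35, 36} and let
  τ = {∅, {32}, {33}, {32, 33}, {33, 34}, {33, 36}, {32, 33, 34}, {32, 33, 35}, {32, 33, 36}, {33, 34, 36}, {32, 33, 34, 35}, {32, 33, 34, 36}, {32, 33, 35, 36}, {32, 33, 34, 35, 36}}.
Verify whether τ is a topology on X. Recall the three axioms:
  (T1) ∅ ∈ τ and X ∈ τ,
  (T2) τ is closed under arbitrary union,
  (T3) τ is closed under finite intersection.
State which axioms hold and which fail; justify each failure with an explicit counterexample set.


τ IS a topology on X.

Axiom (T1): ∅ ∈ τ? Yes; X ∈ τ? Yes.
Axiom (T2/T3): check pairwise unions and intersections of members of τ.
All pairwise intersections and unions checked — each lies in τ. Therefore τ satisfies (T1), (T2), (T3): it IS a topology on X.


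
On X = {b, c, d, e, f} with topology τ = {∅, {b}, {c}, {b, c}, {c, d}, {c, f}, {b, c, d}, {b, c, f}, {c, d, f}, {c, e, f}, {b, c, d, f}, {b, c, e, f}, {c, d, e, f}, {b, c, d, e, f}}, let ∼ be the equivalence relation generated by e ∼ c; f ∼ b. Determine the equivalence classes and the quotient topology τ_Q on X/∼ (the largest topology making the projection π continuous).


X/∼ = {[b=f], [c=e], [d]}; |τ_Q| = 3.

Equivalence classes: [b=f], [c=e], [d].
Quotient map π: X → X/∼ sends b ↦ [b=f], c ↦ [c=e], d ↦ [d], e ↦ [c=e], f ↦ [b=f].
For each subset V ⊆ X/∼, compute π^{-1}(V) ⊆ X and check whether π^{-1}(V) ∈ τ. V is open in τ_Q iff π^{-1}(V) ∈ τ.
  V = {}: π^{-1}(V) = ∅ ∈ τ ✓.
  V = {[b=f]}: π^{-1}(V) = {b, f} ∉ τ ✗.
  V = {[c=e]}: π^{-1}(V) = {c, e} ∉ τ ✗.
  V = {[b=f], [c=e]}: π^{-1}(V) = {b, c, e, f} ∈ τ ✓.
  V = {[d]}: π^{-1}(V) = {d} ∉ τ ✗.
  V = {[b=f], [d]}: π^{-1}(V) = {b, d, f} ∉ τ ✗.
  V = {[c=e], [d]}: π^{-1}(V) = {c, d, e} ∉ τ ✗.
  V = {[b=f], [c=e], [d]}: π^{-1}(V) = {b, c, d, e, f} ∈ τ ✓.
Open sets in the quotient: τ_Q = {{}, {[b=f], [c=e]}, {[b=f], [c=e], [d]}} (3 elements).


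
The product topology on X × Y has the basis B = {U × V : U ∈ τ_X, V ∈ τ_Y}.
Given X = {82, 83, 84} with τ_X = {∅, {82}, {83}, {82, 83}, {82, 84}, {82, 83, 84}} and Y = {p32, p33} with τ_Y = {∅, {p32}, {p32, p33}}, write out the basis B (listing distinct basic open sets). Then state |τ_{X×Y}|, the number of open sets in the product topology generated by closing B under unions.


Basis B = {∅ × ∅, {82} × {p32}, {83} × {p32}, {82} × {p32, p33}, {82, 83} × {p32}, {82, 84} × {p32}, {83} × {p32, p33}, {82, 83, 84} × {p32}, {82, 83} × {p32, p33}, {82, 84} × {p32, p33}, {82, 83, 84} × {p32, p33}}; |τ_{X×Y}| = 18.

Enumerate products U × V with U ∈ τ_X, V ∈ τ_Y (deduplicated):
  ∅ × ∅ = {} (∅)
  {82} × {p32} = {(82,p32)}
  {83} × {p32} = {(83,p32)}
  {82} × {p32, p33} = {(82,p32), (82,p33)}
  {82, 83} × {p32} = {(82,p32), (83,p32)}
  {82, 84} × {p32} = {(82,p32), (84,p32)}
  {83} × {p32, p33} = {(83,p32), (83,p33)}
  {82, 83, 84} × {p32} = {(82,p32), (83,p32), (84,p32)}
  {82, 83} × {p32, p33} = {(82,p32), (82,p33), (83,p32), (83,p33)}
  {82, 84} × {p32, p33} = {(82,p32), (82,p33), (84,p32), (84,p33)}
  {82, 83, 84} × {p32, p33} = {(82,p32), (82,p33), (83,p32), (83,p33), (84,p32), (84,p33)}
These 11 distinct sets form the basis B.
Close under arbitrary unions to get τ_{X×Y}; counting gives |τ_{X×Y}| = 18.


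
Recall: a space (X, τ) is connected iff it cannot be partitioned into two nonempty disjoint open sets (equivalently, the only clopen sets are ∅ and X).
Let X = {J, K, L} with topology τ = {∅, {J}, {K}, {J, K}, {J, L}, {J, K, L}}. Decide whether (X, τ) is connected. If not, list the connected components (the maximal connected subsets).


(X, τ) is disconnected; components = [{K}, {J, L}].

Find clopen sets (U ∈ τ with X ∖ U ∈ τ):
  U = ∅, X ∖ U = {J, K, L} — both open, so U is clopen.
  U = {K}, X ∖ U = {J, L} — both open, so U is clopen.
  U = {J, L}, X ∖ U = {K} — both open, so U is clopen.
  U = {J, K, L}, X ∖ U = ∅ — both open, so U is clopen.
Nontrivial clopen(s) exist: e.g. {J, L}. So (X, τ) is disconnected.
Compute connected components by grouping points that agree on all clopens:
  component: {K}
  component: {J, L}


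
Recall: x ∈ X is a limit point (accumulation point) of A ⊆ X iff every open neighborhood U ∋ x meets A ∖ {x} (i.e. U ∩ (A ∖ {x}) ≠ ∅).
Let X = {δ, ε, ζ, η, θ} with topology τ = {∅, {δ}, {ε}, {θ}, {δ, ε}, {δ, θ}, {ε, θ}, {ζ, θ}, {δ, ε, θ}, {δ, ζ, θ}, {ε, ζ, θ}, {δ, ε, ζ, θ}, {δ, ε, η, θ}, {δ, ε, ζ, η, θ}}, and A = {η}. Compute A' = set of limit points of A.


A' = ∅

For each x ∈ X, list the open sets U ∈ τ with x ∈ U, then check whether U ∩ (A ∖ {x}) ≠ ∅ for every such U.
  x = δ: open {δ} ∋ x has {δ} ∩ (A ∖ {δ}) = ∅, so x is NOT a limit point.
  x = ε: open {ε} ∋ x has {ε} ∩ (A ∖ {ε}) = ∅, so x is NOT a limit point.
  x = ζ: open {ζ, θ} ∋ x has {ζ, θ} ∩ (A ∖ {ζ}) = ∅, so x is NOT a limit point.
  x = η: open {δ, ε, η, θ} ∋ x has {δ, ε, η, θ} ∩ (A ∖ {η}) = ∅, so x is NOT a limit point.
  x = θ: open {θ} ∋ x has {θ} ∩ (A ∖ {θ}) = ∅, so x is NOT a limit point.
Collecting: A' = ∅.


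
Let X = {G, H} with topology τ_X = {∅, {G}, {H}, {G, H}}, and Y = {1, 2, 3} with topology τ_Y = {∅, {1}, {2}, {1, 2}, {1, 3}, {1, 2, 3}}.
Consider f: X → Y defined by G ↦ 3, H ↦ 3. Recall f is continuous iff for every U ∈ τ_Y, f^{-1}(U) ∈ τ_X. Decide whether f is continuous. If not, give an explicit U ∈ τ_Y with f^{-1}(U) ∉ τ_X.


f IS continuous.

Compute f^{-1}(U) for each U ∈ τ_Y:
  U = ∅: f^{-1}(U) = ∅ ∈ τ_X ✓.
  U = {1}: f^{-1}(U) = ∅ ∈ τ_X ✓.
  U = {2}: f^{-1}(U) = ∅ ∈ τ_X ✓.
  U = {1, 2}: f^{-1}(U) = ∅ ∈ τ_X ✓.
  U = {1, 3}: f^{-1}(U) = {G, H} ∈ τ_X ✓.
  U = {1, 2, 3}: f^{-1}(U) = {G, H} ∈ τ_X ✓.
Every preimage lies in τ_X, so f IS continuous.


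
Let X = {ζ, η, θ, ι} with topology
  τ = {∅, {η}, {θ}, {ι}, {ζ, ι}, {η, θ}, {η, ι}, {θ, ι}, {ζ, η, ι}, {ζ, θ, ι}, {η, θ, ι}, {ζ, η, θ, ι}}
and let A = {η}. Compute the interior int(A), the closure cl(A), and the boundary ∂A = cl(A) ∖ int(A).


int(A) = {η}, cl(A) = {η}, ∂A = ∅.

Closed sets in (X, τ) are complements of opens:
  closed(X, τ) = {∅, {ζ}, {η}, {θ}, {ζ, η}, {ζ, θ}, {ζ, ι}, {η, θ}, {ζ, η, θ}, {ζ, η, ι}, {ζ, θ, ι}, {ζ, η, θ, ι}}.
int(A) = ⋃ {U ∈ τ : U ⊆ A}. Opens contained in A: ∅, {η}.
Taking the union of these: int(A) = {η}.
cl(A) = ⋂ {C closed : A ⊆ C}. Closed sets containing A: {η}, {ζ, η}, {η, θ}, {ζ, η, θ}, {ζ, η, ι}, {ζ, η, θ, ι}.
Intersecting these: cl(A) = {η}.
∂A = cl(A) ∖ int(A) = {η} ∖ {η} = ∅.


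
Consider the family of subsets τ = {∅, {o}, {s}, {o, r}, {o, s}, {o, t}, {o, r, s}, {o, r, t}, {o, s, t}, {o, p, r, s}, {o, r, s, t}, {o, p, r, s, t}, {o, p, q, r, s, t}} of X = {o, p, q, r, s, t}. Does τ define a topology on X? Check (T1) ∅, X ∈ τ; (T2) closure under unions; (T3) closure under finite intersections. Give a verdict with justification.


τ IS a topology on X.

Axiom (T1): ∅ ∈ τ? Yes; X ∈ τ? Yes.
Axiom (T2/T3): check pairwise unions and intersections of members of τ.
All pairwise intersections and unions checked — each lies in τ. Therefore τ satisfies (T1), (T2), (T3): it IS a topology on X.


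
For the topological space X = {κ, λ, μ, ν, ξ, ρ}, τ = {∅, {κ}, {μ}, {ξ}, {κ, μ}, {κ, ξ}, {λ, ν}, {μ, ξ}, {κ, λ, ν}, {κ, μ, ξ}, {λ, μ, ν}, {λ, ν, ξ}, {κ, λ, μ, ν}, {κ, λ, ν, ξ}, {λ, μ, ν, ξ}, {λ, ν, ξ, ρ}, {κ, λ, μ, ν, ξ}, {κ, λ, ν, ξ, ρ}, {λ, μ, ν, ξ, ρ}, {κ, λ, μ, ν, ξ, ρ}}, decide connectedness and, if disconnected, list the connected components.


(X, τ) is disconnected; components = [{κ}, {μ}, {λ, ν, ξ, ρ}].

Find clopen sets (U ∈ τ with X ∖ U ∈ τ):
  U = ∅, X ∖ U = {κ, λ, μ, ν, ξ, ρ} — both open, so U is clopen.
  U = {κ}, X ∖ U = {λ, μ, ν, ξ, ρ} — both open, so U is clopen.
  U = {μ}, X ∖ U = {κ, λ, ν, ξ, ρ} — both open, so U is clopen.
  U = {κ, μ}, X ∖ U = {λ, ν, ξ, ρ} — both open, so U is clopen.
  U = {λ, ν, ξ, ρ}, X ∖ U = {κ, μ} — both open, so U is clopen.
  U = {κ, λ, ν, ξ, ρ}, X ∖ U = {μ} — both open, so U is clopen.
  U = {λ, μ, ν, ξ, ρ}, X ∖ U = {κ} — both open, so U is clopen.
  U = {κ, λ, μ, ν, ξ, ρ}, X ∖ U = ∅ — both open, so U is clopen.
Nontrivial clopen(s) exist: e.g. {κ, λ, ν, ξ, ρ}. So (X, τ) is disconnected.
Compute connected components by grouping points that agree on all clopens:
  component: {κ}
  component: {μ}
  component: {λ, ν, ξ, ρ}


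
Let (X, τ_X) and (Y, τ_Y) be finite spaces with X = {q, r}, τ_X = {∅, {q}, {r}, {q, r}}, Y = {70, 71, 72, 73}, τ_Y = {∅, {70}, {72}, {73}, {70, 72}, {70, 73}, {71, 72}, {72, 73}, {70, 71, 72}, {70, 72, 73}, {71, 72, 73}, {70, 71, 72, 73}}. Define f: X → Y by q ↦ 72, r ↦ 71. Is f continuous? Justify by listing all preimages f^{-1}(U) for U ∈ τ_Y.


f IS continuous.

Compute f^{-1}(U) for each U ∈ τ_Y:
  U = ∅: f^{-1}(U) = ∅ ∈ τ_X ✓.
  U = {70}: f^{-1}(U) = ∅ ∈ τ_X ✓.
  U = {72}: f^{-1}(U) = {q} ∈ τ_X ✓.
  U = {73}: f^{-1}(U) = ∅ ∈ τ_X ✓.
  U = {70, 72}: f^{-1}(U) = {q} ∈ τ_X ✓.
  U = {70, 73}: f^{-1}(U) = ∅ ∈ τ_X ✓.
  U = {71, 72}: f^{-1}(U) = {q, r} ∈ τ_X ✓.
  U = {72, 73}: f^{-1}(U) = {q} ∈ τ_X ✓.
  U = {70, 71, 72}: f^{-1}(U) = {q, r} ∈ τ_X ✓.
  U = {70, 72, 73}: f^{-1}(U) = {q} ∈ τ_X ✓.
  U = {71, 72, 73}: f^{-1}(U) = {q, r} ∈ τ_X ✓.
  U = {70, 71, 72, 73}: f^{-1}(U) = {q, r} ∈ τ_X ✓.
Every preimage lies in τ_X, so f IS continuous.


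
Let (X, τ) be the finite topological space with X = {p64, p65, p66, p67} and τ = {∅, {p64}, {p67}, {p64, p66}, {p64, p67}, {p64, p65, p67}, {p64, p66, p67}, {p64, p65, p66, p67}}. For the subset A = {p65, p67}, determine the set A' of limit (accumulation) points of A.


A' = {p65}

For each x ∈ X, list the open sets U ∈ τ with x ∈ U, then check whether U ∩ (A ∖ {x}) ≠ ∅ for every such U.
  x = p64: open {p64} ∋ x has {p64} ∩ (A ∖ {p64}) = ∅, so x is NOT a limit point.
  x = p65: opens ∋ x are {p64, p65, p67}, {p64, p65, p66, p67}; each meets A ∖ {p65}, so x IS a limit point.
  x = p66: open {p64, p66} ∋ x has {p64, p66} ∩ (A ∖ {p66}) = ∅, so x is NOT a limit point.
  x = p67: open {p67} ∋ x has {p67} ∩ (A ∖ {p67}) = ∅, so x is NOT a limit point.
Collecting: A' = {p65}.


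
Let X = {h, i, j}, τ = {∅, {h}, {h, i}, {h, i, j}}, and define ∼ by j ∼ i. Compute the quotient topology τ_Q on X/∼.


X/∼ = {[h], [i=j]}; |τ_Q| = 3.

Equivalence classes: [h], [i=j].
Quotient map π: X → X/∼ sends h ↦ [h], i ↦ [i=j], j ↦ [i=j].
For each subset V ⊆ X/∼, compute π^{-1}(V) ⊆ X and check whether π^{-1}(V) ∈ τ. V is open in τ_Q iff π^{-1}(V) ∈ τ.
  V = {}: π^{-1}(V) = ∅ ∈ τ ✓.
  V = {[h]}: π^{-1}(V) = {h} ∈ τ ✓.
  V = {[i=j]}: π^{-1}(V) = {i, j} ∉ τ ✗.
  V = {[h], [i=j]}: π^{-1}(V) = {h, i, j} ∈ τ ✓.
Open sets in the quotient: τ_Q = {{}, {[h]}, {[h], [i=j]}} (3 elements).


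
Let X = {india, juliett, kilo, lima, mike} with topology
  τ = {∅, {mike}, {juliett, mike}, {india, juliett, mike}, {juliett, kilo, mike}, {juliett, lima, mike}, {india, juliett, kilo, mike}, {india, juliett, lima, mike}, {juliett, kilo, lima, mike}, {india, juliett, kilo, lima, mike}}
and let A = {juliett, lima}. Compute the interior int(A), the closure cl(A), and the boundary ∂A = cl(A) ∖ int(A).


int(A) = ∅, cl(A) = {india, juliett, kilo, lima}, ∂A = {india, juliett, kilo, lima}.

Closed sets in (X, τ) are complements of opens:
  closed(X, τ) = {∅, {india}, {kilo}, {lima}, {india, kilo}, {india, lima}, {kilo, lima}, {india, kilo, lima}, {india, juliett, kilo, lima}, {india, juliett, kilo, lima, mike}}.
int(A) = ⋃ {U ∈ τ : U ⊆ A}. Opens contained in A: ∅.
Taking the union of these: int(A) = ∅.
cl(A) = ⋂ {C closed : A ⊆ C}. Closed sets containing A: {india, juliett, kilo, lima}, {india, juliett, kilo, lima, mike}.
Intersecting these: cl(A) = {india, juliett, kilo, lima}.
∂A = cl(A) ∖ int(A) = {india, juliett, kilo, lima} ∖ ∅ = {india, juliett, kilo, lima}.


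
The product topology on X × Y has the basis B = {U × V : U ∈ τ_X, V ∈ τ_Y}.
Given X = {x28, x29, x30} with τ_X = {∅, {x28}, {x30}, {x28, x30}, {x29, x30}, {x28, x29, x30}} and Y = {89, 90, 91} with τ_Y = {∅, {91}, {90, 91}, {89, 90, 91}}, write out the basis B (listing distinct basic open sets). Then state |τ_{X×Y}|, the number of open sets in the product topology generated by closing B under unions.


Basis B = {∅ × ∅, {x28} × {91}, {x30} × {91}, {x28} × {90, 91}, {x28, x30} × {91}, {x29, x30} × {91}, {x30} × {90, 91}, {x28} × {89, 90, 91}, {x28, x29, x30} × {91}, {x30} × {89, 90, 91}, {x28, x30} × {90, 91}, {x29, x30} × {90, 91}, {x28, x30} × {89, 90, 91}, {x28, x29, x30} × {90, 91}, {x29, x30} × {89, 90, 91}, {x28, x29, x30} × {89, 90, 91}}; |τ_{X×Y}| = 40.

Enumerate products U × V with U ∈ τ_X, V ∈ τ_Y (deduplicated):
  ∅ × ∅ = {} (∅)
  {x28} × {91} = {(x28,91)}
  {x30} × {91} = {(x30,91)}
  {x28} × {90, 91} = {(x28,90), (x28,91)}
  {x28, x30} × {91} = {(x28,91), (x30,91)}
  {x29, x30} × {91} = {(x29,91), (x30,91)}
  {x30} × {90, 91} = {(x30,90), (x30,91)}
  {x28} × {89, 90, 91} = {(x28,89), (x28,90), (x28,91)}
  {x28, x29, x30} × {91} = {(x28,91), (x29,91), (x30,91)}
  {x30} × {89, 90, 91} = {(x30,89), (x30,90), (x30,91)}
  {x28, x30} × {90, 91} = {(x28,90), (x28,91), (x30,90), (x30,91)}
  {x29, x30} × {90, 91} = {(x29,90), (x29,91), (x30,90), (x30,91)}
  {x28, x30} × {89, 90, 91} = {(x28,89), (x28,90), (x28,91), (x30,89), (x30,90), (x30,91)}
  {x28, x29, x30} × {90, 91} = {(x28,90), (x28,91), (x29,90), (x29,91), (x30,90), (x30,91)}
  {x29, x30} × {89, 90, 91} = {(x29,89), (x29,90), (x29,91), (x30,89), (x30,90), (x30,91)}
  {x28, x29, x30} × {89, 90, 91} = {(x28,89), (x28,90), (x28,91), (x29,89), (x29,90), (x29,91), (x30,89), (x30,90), (x30,91)}
These 16 distinct sets form the basis B.
Close under arbitrary unions to get τ_{X×Y}; counting gives |τ_{X×Y}| = 40.


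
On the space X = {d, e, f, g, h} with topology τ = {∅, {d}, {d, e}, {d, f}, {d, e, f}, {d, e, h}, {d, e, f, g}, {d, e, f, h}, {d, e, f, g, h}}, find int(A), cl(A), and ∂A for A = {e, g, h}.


int(A) = ∅, cl(A) = {e, g, h}, ∂A = {e, g, h}.

Closed sets in (X, τ) are complements of opens:
  closed(X, τ) = {∅, {g}, {h}, {f, g}, {g, h}, {e, g, h}, {f, g, h}, {e, f, g, h}, {d, e, f, g, h}}.
int(A) = ⋃ {U ∈ τ : U ⊆ A}. Opens contained in A: ∅.
Taking the union of these: int(A) = ∅.
cl(A) = ⋂ {C closed : A ⊆ C}. Closed sets containing A: {e, g, h}, {e, f, g, h}, {d, e, f, g, h}.
Intersecting these: cl(A) = {e, g, h}.
∂A = cl(A) ∖ int(A) = {e, g, h} ∖ ∅ = {e, g, h}.


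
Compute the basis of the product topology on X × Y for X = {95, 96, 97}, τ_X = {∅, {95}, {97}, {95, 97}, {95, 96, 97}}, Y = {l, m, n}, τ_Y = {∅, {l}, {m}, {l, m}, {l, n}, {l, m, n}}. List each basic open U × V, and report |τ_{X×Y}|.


Basis B = {∅ × ∅, {95} × {l}, {95} × {m}, {97} × {l}, {97} × {m}, {95} × {l, m}, {95} × {l, n}, {95, 97} × {l}, {95, 97} × {m}, {97} × {l, m}, {97} × {l, n}, {95} × {l, m, n}, {95, 96, 97} × {l}, {95, 96, 97} × {m}, {97} × {l, m, n}, {95, 97} × {l, m}, {95, 97} × {l, n}, {95, 97} × {l, m, n}, {95, 96, 97} × {l, m}, {95, 96, 97} × {l, n}, {95, 96, 97} × {l, m, n}}; |τ_{X×Y}| = 70.

Enumerate products U × V with U ∈ τ_X, V ∈ τ_Y (deduplicated):
  ∅ × ∅ = {} (∅)
  {95} × {l} = {(95,l)}
  {95} × {m} = {(95,m)}
  {97} × {l} = {(97,l)}
  {97} × {m} = {(97,m)}
  {95} × {l, m} = {(95,l), (95,m)}
  {95} × {l, n} = {(95,l), (95,n)}
  {95, 97} × {l} = {(95,l), (97,l)}
  {95, 97} × {m} = {(95,m), (97,m)}
  {97} × {l, m} = {(97,l), (97,m)}
  {97} × {l, n} = {(97,l), (97,n)}
  {95} × {l, m, n} = {(95,l), (95,m), (95,n)}
  {95, 96, 97} × {l} = {(95,l), (96,l), (97,l)}
  {95, 96, 97} × {m} = {(95,m), (96,m), (97,m)}
  {97} × {l, m, n} = {(97,l), (97,m), (97,n)}
  {95, 97} × {l, m} = {(95,l), (95,m), (97,l), (97,m)}
  {95, 97} × {l, n} = {(95,l), (95,n), (97,l), (97,n)}
  {95, 97} × {l, m, n} = {(95,l), (95,m), (95,n), (97,l), (97,m), (97,n)}
  {95, 96, 97} × {l, m} = {(95,l), (95,m), (96,l), (96,m), (97,l), (97,m)}
  {95, 96, 97} × {l, n} = {(95,l), (95,n), (96,l), (96,n), (97,l), (97,n)}
  {95, 96, 97} × {l, m, n} = {(95,l), (95,m), (95,n), (96,l), (96,m), (96,n), (97,l), (97,m), (97,n)}
These 21 distinct sets form the basis B.
Close under arbitrary unions to get τ_{X×Y}; counting gives |τ_{X×Y}| = 70.


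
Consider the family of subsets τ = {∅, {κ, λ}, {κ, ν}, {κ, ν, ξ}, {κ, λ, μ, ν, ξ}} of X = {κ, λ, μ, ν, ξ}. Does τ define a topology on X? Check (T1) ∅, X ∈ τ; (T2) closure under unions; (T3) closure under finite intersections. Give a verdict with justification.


τ is NOT a topology on X.

Axiom (T1): ∅ ∈ τ? Yes; X ∈ τ? Yes.
Axiom (T2/T3): check pairwise unions and intersections of members of τ.
Counterexample for (T3): {κ, λ} ∩ {κ, ν} = {κ} ∉ τ. Therefore τ is NOT a topology.


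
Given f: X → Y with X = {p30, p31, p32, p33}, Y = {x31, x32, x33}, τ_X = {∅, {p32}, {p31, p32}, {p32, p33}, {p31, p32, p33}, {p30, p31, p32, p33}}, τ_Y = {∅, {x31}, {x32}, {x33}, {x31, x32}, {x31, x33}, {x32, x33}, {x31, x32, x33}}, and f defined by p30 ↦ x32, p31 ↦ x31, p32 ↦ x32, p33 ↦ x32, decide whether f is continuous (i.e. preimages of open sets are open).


f is NOT continuous.

Compute f^{-1}(U) for each U ∈ τ_Y:
  U = ∅: f^{-1}(U) = ∅ ∈ τ_X ✓.
  U = {x31}: f^{-1}(U) = {p31} ∉ τ_X ✗.
  U = {x32}: f^{-1}(U) = {p30, p32, p33} ∉ τ_X ✗.
  U = {x33}: f^{-1}(U) = ∅ ∈ τ_X ✓.
  U = {x31, x32}: f^{-1}(U) = {p30, p31, p32, p33} ∈ τ_X ✓.
  U = {x31, x33}: f^{-1}(U) = {p31} ∉ τ_X ✗.
  U = {x32, x33}: f^{-1}(U) = {p30, p32, p33} ∉ τ_X ✗.
  U = {x31, x32, x33}: f^{-1}(U) = {p30, p31, p32, p33} ∈ τ_X ✓.
Found U = {x31} with f^{-1}(U) = {p31} not in τ_X. Therefore f is NOT continuous.


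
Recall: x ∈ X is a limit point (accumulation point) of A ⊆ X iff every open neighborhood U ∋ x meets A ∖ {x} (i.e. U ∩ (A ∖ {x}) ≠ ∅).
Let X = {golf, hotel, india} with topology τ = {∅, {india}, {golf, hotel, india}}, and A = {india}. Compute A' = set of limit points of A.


A' = {golf, hotel}

For each x ∈ X, list the open sets U ∈ τ with x ∈ U, then check whether U ∩ (A ∖ {x}) ≠ ∅ for every such U.
  x = golf: opens ∋ x are {golf, hotel, india}; each meets A ∖ {golf}, so x IS a limit point.
  x = hotel: opens ∋ x are {golf, hotel, india}; each meets A ∖ {hotel}, so x IS a limit point.
  x = india: open {india} ∋ x has {india} ∩ (A ∖ {india}) = ∅, so x is NOT a limit point.
Collecting: A' = {golf, hotel}.


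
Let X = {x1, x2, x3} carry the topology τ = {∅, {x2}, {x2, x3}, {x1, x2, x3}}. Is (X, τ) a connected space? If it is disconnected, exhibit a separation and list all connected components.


(X, τ) is connected.

Find clopen sets (U ∈ τ with X ∖ U ∈ τ):
  U = ∅, X ∖ U = {x1, x2, x3} — both open, so U is clopen.
  U = {x1, x2, x3}, X ∖ U = ∅ — both open, so U is clopen.
Only trivial clopens (∅ and X) exist, so (X, τ) is connected.
Compute connected components by grouping points that agree on all clopens:
  component: {x1, x2, x3}


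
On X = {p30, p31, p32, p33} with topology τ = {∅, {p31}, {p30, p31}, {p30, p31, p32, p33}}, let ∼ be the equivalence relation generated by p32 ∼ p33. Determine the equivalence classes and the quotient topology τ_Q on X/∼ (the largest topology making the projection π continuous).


X/∼ = {[p30], [p31], [p32=p33]}; |τ_Q| = 4.

Equivalence classes: [p30], [p31], [p32=p33].
Quotient map π: X → X/∼ sends p30 ↦ [p30], p31 ↦ [p31], p32 ↦ [p32=p33], p33 ↦ [p32=p33].
For each subset V ⊆ X/∼, compute π^{-1}(V) ⊆ X and check whether π^{-1}(V) ∈ τ. V is open in τ_Q iff π^{-1}(V) ∈ τ.
  V = {}: π^{-1}(V) = ∅ ∈ τ ✓.
  V = {[p30]}: π^{-1}(V) = {p30} ∉ τ ✗.
  V = {[p31]}: π^{-1}(V) = {p31} ∈ τ ✓.
  V = {[p30], [p31]}: π^{-1}(V) = {p30, p31} ∈ τ ✓.
  V = {[p32=p33]}: π^{-1}(V) = {p32, p33} ∉ τ ✗.
  V = {[p30], [p32=p33]}: π^{-1}(V) = {p30, p32, p33} ∉ τ ✗.
  V = {[p31], [p32=p33]}: π^{-1}(V) = {p31, p32, p33} ∉ τ ✗.
  V = {[p30], [p31], [p32=p33]}: π^{-1}(V) = {p30, p31, p32, p33} ∈ τ ✓.
Open sets in the quotient: τ_Q = {{}, {[p31]}, {[p30], [p31]}, {[p30], [p31], [p32=p33]}} (4 elements).


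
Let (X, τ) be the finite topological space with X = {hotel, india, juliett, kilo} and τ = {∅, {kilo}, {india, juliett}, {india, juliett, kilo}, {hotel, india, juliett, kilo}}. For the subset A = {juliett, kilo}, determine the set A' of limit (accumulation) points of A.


A' = {hotel, india}

For each x ∈ X, list the open sets U ∈ τ with x ∈ U, then check whether U ∩ (A ∖ {x}) ≠ ∅ for every such U.
  x = hotel: opens ∋ x are {hotel, india, juliett, kilo}; each meets A ∖ {hotel}, so x IS a limit point.
  x = india: opens ∋ x are {india, juliett}, {india, juliett, kilo}, {hotel, india, juliett, kilo}; each meets A ∖ {india}, so x IS a limit point.
  x = juliett: open {india, juliett} ∋ x has {india, juliett} ∩ (A ∖ {juliett}) = ∅, so x is NOT a limit point.
  x = kilo: open {kilo} ∋ x has {kilo} ∩ (A ∖ {kilo}) = ∅, so x is NOT a limit point.
Collecting: A' = {hotel, india}.


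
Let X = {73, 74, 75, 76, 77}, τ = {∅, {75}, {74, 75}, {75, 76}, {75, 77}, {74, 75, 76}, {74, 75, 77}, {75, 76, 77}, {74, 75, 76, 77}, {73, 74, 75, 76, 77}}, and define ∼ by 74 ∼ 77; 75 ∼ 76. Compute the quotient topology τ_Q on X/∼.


X/∼ = {[73], [74=77], [75=76]}; |τ_Q| = 4.

Equivalence classes: [73], [74=77], [75=76].
Quotient map π: X → X/∼ sends 73 ↦ [73], 74 ↦ [74=77], 75 ↦ [75=76], 76 ↦ [75=76], 77 ↦ [74=77].
For each subset V ⊆ X/∼, compute π^{-1}(V) ⊆ X and check whether π^{-1}(V) ∈ τ. V is open in τ_Q iff π^{-1}(V) ∈ τ.
  V = {}: π^{-1}(V) = ∅ ∈ τ ✓.
  V = {[73]}: π^{-1}(V) = {73} ∉ τ ✗.
  V = {[74=77]}: π^{-1}(V) = {74, 77} ∉ τ ✗.
  V = {[73], [74=77]}: π^{-1}(V) = {73, 74, 77} ∉ τ ✗.
  V = {[75=76]}: π^{-1}(V) = {75, 76} ∈ τ ✓.
  V = {[73], [75=76]}: π^{-1}(V) = {73, 75, 76} ∉ τ ✗.
  V = {[74=77], [75=76]}: π^{-1}(V) = {74, 75, 76, 77} ∈ τ ✓.
  V = {[73], [74=77], [75=76]}: π^{-1}(V) = {73, 74, 75, 76, 77} ∈ τ ✓.
Open sets in the quotient: τ_Q = {{}, {[75=76]}, {[74=77], [75=76]}, {[73], [74=77], [75=76]}} (4 elements).


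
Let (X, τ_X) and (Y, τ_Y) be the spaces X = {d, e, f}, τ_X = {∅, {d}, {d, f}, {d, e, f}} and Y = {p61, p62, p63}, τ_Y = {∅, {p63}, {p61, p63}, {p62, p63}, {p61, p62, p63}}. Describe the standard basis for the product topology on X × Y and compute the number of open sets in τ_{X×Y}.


Basis B = {∅ × ∅, {d} × {p63}, {d} × {p61, p63}, {d} × {p62, p63}, {d, f} × {p63}, {d} × {p61, p62, p63}, {d, e, f} × {p63}, {d, f} × {p61, p63}, {d, f} × {p62, p63}, {d, f} × {p61, p62, p63}, {d, e, f} × {p61, p63}, {d, e, f} × {p62, p63}, {d, e, f} × {p61, p62, p63}}; |τ_{X×Y}| = 30.

Enumerate products U × V with U ∈ τ_X, V ∈ τ_Y (deduplicated):
  ∅ × ∅ = {} (∅)
  {d} × {p63} = {(d,p63)}
  {d} × {p61, p63} = {(d,p61), (d,p63)}
  {d} × {p62, p63} = {(d,p62), (d,p63)}
  {d, f} × {p63} = {(d,p63), (f,p63)}
  {d} × {p61, p62, p63} = {(d,p61), (d,p62), (d,p63)}
  {d, e, f} × {p63} = {(d,p63), (e,p63), (f,p63)}
  {d, f} × {p61, p63} = {(d,p61), (d,p63), (f,p61), (f,p63)}
  {d, f} × {p62, p63} = {(d,p62), (d,p63), (f,p62), (f,p63)}
  {d, f} × {p61, p62, p63} = {(d,p61), (d,p62), (d,p63), (f,p61), (f,p62), (f,p63)}
  {d, e, f} × {p61, p63} = {(d,p61), (d,p63), (e,p61), (e,p63), (f,p61), (f,p63)}
  {d, e, f} × {p62, p63} = {(d,p62), (d,p63), (e,p62), (e,p63), (f,p62), (f,p63)}
  {d, e, f} × {p61, p62, p63} = {(d,p61), (d,p62), (d,p63), (e,p61), (e,p62), (e,p63), (f,p61), (f,p62), (f,p63)}
These 13 distinct sets form the basis B.
Close under arbitrary unions to get τ_{X×Y}; counting gives |τ_{X×Y}| = 30.


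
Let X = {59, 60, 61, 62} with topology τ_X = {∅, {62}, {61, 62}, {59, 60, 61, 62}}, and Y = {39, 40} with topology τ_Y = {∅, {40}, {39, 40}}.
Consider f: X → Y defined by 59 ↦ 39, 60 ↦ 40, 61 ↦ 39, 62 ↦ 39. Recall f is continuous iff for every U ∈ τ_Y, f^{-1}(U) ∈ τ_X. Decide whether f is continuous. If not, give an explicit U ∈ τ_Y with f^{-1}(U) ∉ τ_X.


f is NOT continuous.

Compute f^{-1}(U) for each U ∈ τ_Y:
  U = ∅: f^{-1}(U) = ∅ ∈ τ_X ✓.
  U = {40}: f^{-1}(U) = {60} ∉ τ_X ✗.
  U = {39, 40}: f^{-1}(U) = {59, 60, 61, 62} ∈ τ_X ✓.
Found U = {40} with f^{-1}(U) = {60} not in τ_X. Therefore f is NOT continuous.


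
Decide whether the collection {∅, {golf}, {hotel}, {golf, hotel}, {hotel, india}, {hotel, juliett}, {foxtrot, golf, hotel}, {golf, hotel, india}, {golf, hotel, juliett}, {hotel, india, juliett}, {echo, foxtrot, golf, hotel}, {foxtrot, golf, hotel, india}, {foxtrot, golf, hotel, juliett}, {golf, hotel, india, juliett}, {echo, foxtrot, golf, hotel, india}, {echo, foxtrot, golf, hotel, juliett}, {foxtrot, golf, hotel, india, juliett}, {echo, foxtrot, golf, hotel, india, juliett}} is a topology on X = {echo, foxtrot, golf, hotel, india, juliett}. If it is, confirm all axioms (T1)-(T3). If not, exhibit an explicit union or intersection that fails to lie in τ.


τ IS a topology on X.

Axiom (T1): ∅ ∈ τ? Yes; X ∈ τ? Yes.
Axiom (T2/T3): check pairwise unions and intersections of members of τ.
All pairwise intersections and unions checked — each lies in τ. Therefore τ satisfies (T1), (T2), (T3): it IS a topology on X.


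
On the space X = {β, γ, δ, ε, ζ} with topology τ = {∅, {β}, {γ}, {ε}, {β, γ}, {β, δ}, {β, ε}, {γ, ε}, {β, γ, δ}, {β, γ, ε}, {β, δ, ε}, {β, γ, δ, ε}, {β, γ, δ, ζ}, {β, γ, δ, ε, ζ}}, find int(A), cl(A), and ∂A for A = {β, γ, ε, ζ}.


int(A) = {β, γ, ε}, cl(A) = {β, γ, δ, ε, ζ}, ∂A = {δ, ζ}.

Closed sets in (X, τ) are complements of opens:
  closed(X, τ) = {∅, {ε}, {ζ}, {γ, ζ}, {δ, ζ}, {ε, ζ}, {β, δ, ζ}, {γ, δ, ζ}, {γ, ε, ζ}, {δ, ε, ζ}, {β, γ, δ, ζ}, {β, δ, ε, ζ}, {γ, δ, ε, ζ}, {β, γ, δ, ε, ζ}}.
int(A) = ⋃ {U ∈ τ : U ⊆ A}. Opens contained in A: ∅, {β}, {γ}, {ε}, {β, γ}, {β, ε}, {γ, ε}, {β, γ, ε}.
Taking the union of these: int(A) = {β, γ, ε}.
cl(A) = ⋂ {C closed : A ⊆ C}. Closed sets containing A: {β, γ, δ, ε, ζ}.
Intersecting these: cl(A) = {β, γ, δ, ε, ζ}.
∂A = cl(A) ∖ int(A) = {β, γ, δ, ε, ζ} ∖ {β, γ, ε} = {δ, ζ}.


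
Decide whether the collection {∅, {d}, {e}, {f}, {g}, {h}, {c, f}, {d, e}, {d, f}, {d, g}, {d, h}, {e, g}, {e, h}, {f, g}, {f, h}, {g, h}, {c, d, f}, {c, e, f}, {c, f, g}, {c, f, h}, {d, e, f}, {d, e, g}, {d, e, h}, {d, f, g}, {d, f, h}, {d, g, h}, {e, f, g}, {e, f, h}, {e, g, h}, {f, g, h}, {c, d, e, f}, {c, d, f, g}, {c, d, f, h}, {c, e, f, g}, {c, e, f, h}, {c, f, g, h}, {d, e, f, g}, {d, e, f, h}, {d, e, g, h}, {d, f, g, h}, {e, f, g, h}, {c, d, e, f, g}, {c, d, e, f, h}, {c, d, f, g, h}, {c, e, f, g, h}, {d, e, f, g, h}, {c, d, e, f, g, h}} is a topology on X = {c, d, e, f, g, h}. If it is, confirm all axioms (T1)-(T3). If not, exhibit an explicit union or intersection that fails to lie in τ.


τ is NOT a topology on X.

Axiom (T1): ∅ ∈ τ? Yes; X ∈ τ? Yes.
Axiom (T2/T3): check pairwise unions and intersections of members of τ.
Counterexample for (T2): {e} ∪ {f} = {e, f} ∉ τ. Therefore τ is NOT a topology.


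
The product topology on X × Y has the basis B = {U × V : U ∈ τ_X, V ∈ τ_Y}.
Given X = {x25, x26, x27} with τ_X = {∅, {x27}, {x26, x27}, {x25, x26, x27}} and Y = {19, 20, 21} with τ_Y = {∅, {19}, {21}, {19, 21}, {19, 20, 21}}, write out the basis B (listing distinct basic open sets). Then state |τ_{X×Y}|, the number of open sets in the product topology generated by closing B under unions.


Basis B = {∅ × ∅, {x27} × {19}, {x27} × {21}, {x26, x27} × {19}, {x26, x27} × {21}, {x27} × {19, 21}, {x25, x26, x27} × {19}, {x25, x26, x27} × {21}, {x27} × {19, 20, 21}, {x26, x27} × {19, 21}, {x25, x26, x27} × {19, 21}, {x26, x27} × {19, 20, 21}, {x25, x26, x27} × {19, 20, 21}}; |τ_{X×Y}| = 30.

Enumerate products U × V with U ∈ τ_X, V ∈ τ_Y (deduplicated):
  ∅ × ∅ = {} (∅)
  {x27} × {19} = {(x27,19)}
  {x27} × {21} = {(x27,21)}
  {x26, x27} × {19} = {(x26,19), (x27,19)}
  {x26, x27} × {21} = {(x26,21), (x27,21)}
  {x27} × {19, 21} = {(x27,19), (x27,21)}
  {x25, x26, x27} × {19} = {(x25,19), (x26,19), (x27,19)}
  {x25, x26, x27} × {21} = {(x25,21), (x26,21), (x27,21)}
  {x27} × {19, 20, 21} = {(x27,19), (x27,20), (x27,21)}
  {x26, x27} × {19, 21} = {(x26,19), (x26,21), (x27,19), (x27,21)}
  {x25, x26, x27} × {19, 21} = {(x25,19), (x25,21), (x26,19), (x26,21), (x27,19), (x27,21)}
  {x26, x27} × {19, 20, 21} = {(x26,19), (x26,20), (x26,21), (x27,19), (x27,20), (x27,21)}
  {x25, x26, x27} × {19, 20, 21} = {(x25,19), (x25,20), (x25,21), (x26,19), (x26,20), (x26,21), (x27,19), (x27,20), (x27,21)}
These 13 distinct sets form the basis B.
Close under arbitrary unions to get τ_{X×Y}; counting gives |τ_{X×Y}| = 30.


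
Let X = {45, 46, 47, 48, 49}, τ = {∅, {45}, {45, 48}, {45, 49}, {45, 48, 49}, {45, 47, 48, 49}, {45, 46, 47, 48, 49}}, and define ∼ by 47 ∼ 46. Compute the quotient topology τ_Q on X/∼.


X/∼ = {[45], [46=47], [48], [49]}; |τ_Q| = 6.

Equivalence classes: [45], [46=47], [48], [49].
Quotient map π: X → X/∼ sends 45 ↦ [45], 46 ↦ [46=47], 47 ↦ [46=47], 48 ↦ [48], 49 ↦ [49].
For each subset V ⊆ X/∼, compute π^{-1}(V) ⊆ X and check whether π^{-1}(V) ∈ τ. V is open in τ_Q iff π^{-1}(V) ∈ τ.
  V = {}: π^{-1}(V) = ∅ ∈ τ ✓.
  V = {[45]}: π^{-1}(V) = {45} ∈ τ ✓.
  V = {[46=47]}: π^{-1}(V) = {46, 47} ∉ τ ✗.
  V = {[45], [46=47]}: π^{-1}(V) = {45, 46, 47} ∉ τ ✗.
  V = {[48]}: π^{-1}(V) = {48} ∉ τ ✗.
  V = {[45], [48]}: π^{-1}(V) = {45, 48} ∈ τ ✓.
  V = {[46=47], [48]}: π^{-1}(V) = {46, 47, 48} ∉ τ ✗.
  V = {[45], [46=47], [48]}: π^{-1}(V) = {45, 46, 47, 48} ∉ τ ✗.
  V = {[49]}: π^{-1}(V) = {49} ∉ τ ✗.
  V = {[45], [49]}: π^{-1}(V) = {45, 49} ∈ τ ✓.
  V = {[46=47], [49]}: π^{-1}(V) = {46, 47, 49} ∉ τ ✗.
  V = {[45], [46=47], [49]}: π^{-1}(V) = {45, 46, 47, 49} ∉ τ ✗.
  V = {[48], [49]}: π^{-1}(V) = {48, 49} ∉ τ ✗.
  V = {[45], [48], [49]}: π^{-1}(V) = {45, 48, 49} ∈ τ ✓.
  V = {[46=47], [48], [49]}: π^{-1}(V) = {46, 47, 48, 49} ∉ τ ✗.
  V = {[45], [46=47], [48], [49]}: π^{-1}(V) = {45, 46, 47, 48, 49} ∈ τ ✓.
Open sets in the quotient: τ_Q = {{}, {[45]}, {[45], [48]}, {[45], [49]}, {[45], [48], [49]}, {[45], [46=47], [48], [49]}} (6 elements).


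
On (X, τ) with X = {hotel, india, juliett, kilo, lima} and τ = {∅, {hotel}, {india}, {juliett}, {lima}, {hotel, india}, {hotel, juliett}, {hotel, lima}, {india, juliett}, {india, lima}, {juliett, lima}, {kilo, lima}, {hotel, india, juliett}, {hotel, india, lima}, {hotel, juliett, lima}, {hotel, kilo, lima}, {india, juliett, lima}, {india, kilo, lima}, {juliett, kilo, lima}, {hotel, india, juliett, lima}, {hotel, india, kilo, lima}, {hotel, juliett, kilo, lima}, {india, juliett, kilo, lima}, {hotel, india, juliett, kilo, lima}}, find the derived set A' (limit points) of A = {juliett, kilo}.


A' = ∅

For each x ∈ X, list the open sets U ∈ τ with x ∈ U, then check whether U ∩ (A ∖ {x}) ≠ ∅ for every such U.
  x = hotel: open {hotel} ∋ x has {hotel} ∩ (A ∖ {hotel}) = ∅, so x is NOT a limit point.
  x = india: open {india} ∋ x has {india} ∩ (A ∖ {india}) = ∅, so x is NOT a limit point.
  x = juliett: open {juliett} ∋ x has {juliett} ∩ (A ∖ {juliett}) = ∅, so x is NOT a limit point.
  x = kilo: open {kilo, lima} ∋ x has {kilo, lima} ∩ (A ∖ {kilo}) = ∅, so x is NOT a limit point.
  x = lima: open {lima} ∋ x has {lima} ∩ (A ∖ {lima}) = ∅, so x is NOT a limit point.
Collecting: A' = ∅.


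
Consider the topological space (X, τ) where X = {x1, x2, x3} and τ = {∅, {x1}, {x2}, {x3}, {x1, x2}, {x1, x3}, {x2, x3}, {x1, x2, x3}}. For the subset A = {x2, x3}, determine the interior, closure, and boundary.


int(A) = {x2, x3}, cl(A) = {x2, x3}, ∂A = ∅.

Closed sets in (X, τ) are complements of opens:
  closed(X, τ) = {∅, {x1}, {x2}, {x3}, {x1, x2}, {x1, x3}, {x2, x3}, {x1, x2, x3}}.
int(A) = ⋃ {U ∈ τ : U ⊆ A}. Opens contained in A: ∅, {x2}, {x3}, {x2, x3}.
Taking the union of these: int(A) = {x2, x3}.
cl(A) = ⋂ {C closed : A ⊆ C}. Closed sets containing A: {x2, x3}, {x1, x2, x3}.
Intersecting these: cl(A) = {x2, x3}.
∂A = cl(A) ∖ int(A) = {x2, x3} ∖ {x2, x3} = ∅.


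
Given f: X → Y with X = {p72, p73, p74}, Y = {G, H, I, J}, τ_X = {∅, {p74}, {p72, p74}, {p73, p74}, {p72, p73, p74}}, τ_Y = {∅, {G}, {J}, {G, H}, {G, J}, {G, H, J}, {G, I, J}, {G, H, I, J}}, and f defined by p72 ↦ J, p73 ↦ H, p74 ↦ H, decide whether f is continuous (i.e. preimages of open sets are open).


f is NOT continuous.

Compute f^{-1}(U) for each U ∈ τ_Y:
  U = ∅: f^{-1}(U) = ∅ ∈ τ_X ✓.
  U = {G}: f^{-1}(U) = ∅ ∈ τ_X ✓.
  U = {J}: f^{-1}(U) = {p72} ∉ τ_X ✗.
  U = {G, H}: f^{-1}(U) = {p73, p74} ∈ τ_X ✓.
  U = {G, J}: f^{-1}(U) = {p72} ∉ τ_X ✗.
  U = {G, H, J}: f^{-1}(U) = {p72, p73, p74} ∈ τ_X ✓.
  U = {G, I, J}: f^{-1}(U) = {p72} ∉ τ_X ✗.
  U = {G, H, I, J}: f^{-1}(U) = {p72, p73, p74} ∈ τ_X ✓.
Found U = {J} with f^{-1}(U) = {p72} not in τ_X. Therefore f is NOT continuous.


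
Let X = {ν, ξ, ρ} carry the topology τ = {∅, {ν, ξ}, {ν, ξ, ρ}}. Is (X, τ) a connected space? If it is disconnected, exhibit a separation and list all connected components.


(X, τ) is connected.

Find clopen sets (U ∈ τ with X ∖ U ∈ τ):
  U = ∅, X ∖ U = {ν, ξ, ρ} — both open, so U is clopen.
  U = {ν, ξ, ρ}, X ∖ U = ∅ — both open, so U is clopen.
Only trivial clopens (∅ and X) exist, so (X, τ) is connected.
Compute connected components by grouping points that agree on all clopens:
  component: {ν, ξ, ρ}
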